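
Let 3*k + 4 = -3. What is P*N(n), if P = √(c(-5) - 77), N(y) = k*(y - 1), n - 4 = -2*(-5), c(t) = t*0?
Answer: -91*I*√77/3 ≈ -266.17*I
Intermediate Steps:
k = -7/3 (k = -4/3 + (⅓)*(-3) = -4/3 - 1 = -7/3 ≈ -2.3333)
c(t) = 0
n = 14 (n = 4 - 2*(-5) = 4 + 10 = 14)
N(y) = 7/3 - 7*y/3 (N(y) = -7*(y - 1)/3 = -7*(-1 + y)/3 = 7/3 - 7*y/3)
P = I*√77 (P = √(0 - 77) = √(-77) = I*√77 ≈ 8.775*I)
P*N(n) = (I*√77)*(7/3 - 7/3*14) = (I*√77)*(7/3 - 98/3) = (I*√77)*(-91/3) = -91*I*√77/3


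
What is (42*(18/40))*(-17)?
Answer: -3213/10 ≈ -321.30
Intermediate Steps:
(42*(18/40))*(-17) = (42*(18*(1/40)))*(-17) = (42*(9/20))*(-17) = (189/10)*(-17) = -3213/10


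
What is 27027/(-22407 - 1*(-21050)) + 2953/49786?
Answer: -1341559001/67559602 ≈ -19.857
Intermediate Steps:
27027/(-22407 - 1*(-21050)) + 2953/49786 = 27027/(-22407 + 21050) + 2953*(1/49786) = 27027/(-1357) + 2953/49786 = 27027*(-1/1357) + 2953/49786 = -27027/1357 + 2953/49786 = -1341559001/67559602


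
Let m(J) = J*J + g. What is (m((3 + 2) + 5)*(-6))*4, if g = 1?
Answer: -2424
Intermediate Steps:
m(J) = 1 + J**2 (m(J) = J*J + 1 = J**2 + 1 = 1 + J**2)
(m((3 + 2) + 5)*(-6))*4 = ((1 + ((3 + 2) + 5)**2)*(-6))*4 = ((1 + (5 + 5)**2)*(-6))*4 = ((1 + 10**2)*(-6))*4 = ((1 + 100)*(-6))*4 = (101*(-6))*4 = -606*4 = -2424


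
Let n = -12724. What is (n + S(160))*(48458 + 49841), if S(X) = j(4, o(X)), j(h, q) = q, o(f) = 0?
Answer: -1250756476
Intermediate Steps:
S(X) = 0
(n + S(160))*(48458 + 49841) = (-12724 + 0)*(48458 + 49841) = -12724*98299 = -1250756476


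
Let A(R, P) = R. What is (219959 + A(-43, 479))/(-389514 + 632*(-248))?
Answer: -109958/273125 ≈ -0.40259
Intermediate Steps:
(219959 + A(-43, 479))/(-389514 + 632*(-248)) = (219959 - 43)/(-389514 + 632*(-248)) = 219916/(-389514 - 156736) = 219916/(-546250) = 219916*(-1/546250) = -109958/273125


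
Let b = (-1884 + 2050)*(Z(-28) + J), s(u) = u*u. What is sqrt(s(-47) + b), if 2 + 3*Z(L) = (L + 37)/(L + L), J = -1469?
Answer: 13*I*sqrt(2523507)/42 ≈ 491.7*I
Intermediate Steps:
s(u) = u**2
Z(L) = -2/3 + (37 + L)/(6*L) (Z(L) = -2/3 + ((L + 37)/(L + L))/3 = -2/3 + ((37 + L)/((2*L)))/3 = -2/3 + ((37 + L)*(1/(2*L)))/3 = -2/3 + ((37 + L)/(2*L))/3 = -2/3 + (37 + L)/(6*L))
b = -20493779/84 (b = (-1884 + 2050)*((1/6)*(37 - 3*(-28))/(-28) - 1469) = 166*((1/6)*(-1/28)*(37 + 84) - 1469) = 166*((1/6)*(-1/28)*121 - 1469) = 166*(-121/168 - 1469) = 166*(-246913/168) = -20493779/84 ≈ -2.4397e+5)
sqrt(s(-47) + b) = sqrt((-47)**2 - 20493779/84) = sqrt(2209 - 20493779/84) = sqrt(-20308223/84) = 13*I*sqrt(2523507)/42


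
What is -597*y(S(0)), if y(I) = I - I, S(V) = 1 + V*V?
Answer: 0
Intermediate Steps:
S(V) = 1 + V²
y(I) = 0
-597*y(S(0)) = -597*0 = 0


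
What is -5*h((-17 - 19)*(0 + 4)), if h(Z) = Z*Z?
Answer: -103680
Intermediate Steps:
h(Z) = Z²
-5*h((-17 - 19)*(0 + 4)) = -5*(0 + 4)²*(-17 - 19)² = -5*(-36*4)² = -5*(-144)² = -5*20736 = -103680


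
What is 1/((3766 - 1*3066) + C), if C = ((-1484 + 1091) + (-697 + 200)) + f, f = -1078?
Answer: -1/1268 ≈ -0.00078864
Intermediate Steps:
C = -1968 (C = ((-1484 + 1091) + (-697 + 200)) - 1078 = (-393 - 497) - 1078 = -890 - 1078 = -1968)
1/((3766 - 1*3066) + C) = 1/((3766 - 1*3066) - 1968) = 1/((3766 - 3066) - 1968) = 1/(700 - 1968) = 1/(-1268) = -1/1268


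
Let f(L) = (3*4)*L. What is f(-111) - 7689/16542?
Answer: -7347211/5514 ≈ -1332.5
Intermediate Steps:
f(L) = 12*L
f(-111) - 7689/16542 = 12*(-111) - 7689/16542 = -1332 - 7689/16542 = -1332 - 1*2563/5514 = -1332 - 2563/5514 = -7347211/5514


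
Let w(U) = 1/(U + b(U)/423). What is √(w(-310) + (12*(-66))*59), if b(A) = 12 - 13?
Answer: 3*I*√89278207087069/131131 ≈ 216.17*I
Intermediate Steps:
b(A) = -1
w(U) = 1/(-1/423 + U) (w(U) = 1/(U - 1/423) = 1/(-1/423 + U))
√(w(-310) + (12*(-66))*59) = √(423/(-1 + 423*(-310)) + (12*(-66))*59) = √(423/(-1 - 131130) - 792*59) = √(423/(-131131) - 46728) = √(423*(-1/131131) - 46728) = √(-423/131131 - 46728) = √(-6127489791/131131) = 3*I*√89278207087069/131131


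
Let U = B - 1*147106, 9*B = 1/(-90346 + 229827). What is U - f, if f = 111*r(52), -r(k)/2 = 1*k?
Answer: -170174909897/1255329 ≈ -1.3556e+5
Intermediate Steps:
B = 1/1255329 (B = 1/(9*(-90346 + 229827)) = (1/9)/139481 = (1/9)*(1/139481) = 1/1255329 ≈ 7.9660e-7)
r(k) = -2*k
f = -11544 (f = 111*(-2*52) = 111*(-104) = -11544)
U = -184666427873/1255329 (U = 1/1255329 - 1*147106 = 1/1255329 - 147106 = -184666427873/1255329 ≈ -1.4711e+5)
U - f = -184666427873/1255329 - 1*(-11544) = -184666427873/1255329 + 11544 = -170174909897/1255329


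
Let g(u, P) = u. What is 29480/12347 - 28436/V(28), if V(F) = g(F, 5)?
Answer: -87568463/86429 ≈ -1013.2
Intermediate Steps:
V(F) = F
29480/12347 - 28436/V(28) = 29480/12347 - 28436/28 = 29480*(1/12347) - 28436*1/28 = 29480/12347 - 7109/7 = -87568463/86429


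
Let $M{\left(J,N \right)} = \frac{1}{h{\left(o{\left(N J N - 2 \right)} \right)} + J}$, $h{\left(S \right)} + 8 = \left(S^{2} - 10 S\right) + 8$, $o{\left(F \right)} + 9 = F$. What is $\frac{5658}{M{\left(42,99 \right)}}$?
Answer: $958668683706594$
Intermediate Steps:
$o{\left(F \right)} = -9 + F$
$h{\left(S \right)} = S^{2} - 10 S$ ($h{\left(S \right)} = -8 + \left(\left(S^{2} - 10 S\right) + 8\right) = -8 + \left(8 + S^{2} - 10 S\right) = S^{2} - 10 S$)
$M{\left(J,N \right)} = \frac{1}{J + \left(-21 + J N^{2}\right) \left(-11 + J N^{2}\right)}$ ($M{\left(J,N \right)} = \frac{1}{\left(-9 + \left(N J N - 2\right)\right) \left(-10 + \left(-9 + \left(N J N - 2\right)\right)\right) + J} = \frac{1}{\left(-9 + \left(J N N - 2\right)\right) \left(-10 + \left(-9 + \left(J N N - 2\right)\right)\right) + J} = \frac{1}{\left(-9 + \left(J N^{2} - 2\right)\right) \left(-10 + \left(-9 + \left(J N^{2} - 2\right)\right)\right) + J} = \frac{1}{\left(-9 + \left(-2 + J N^{2}\right)\right) \left(-10 + \left(-9 + \left(-2 + J N^{2}\right)\right)\right) + J} = \frac{1}{\left(-11 + J N^{2}\right) \left(-10 + \left(-11 + J N^{2}\right)\right) + J} = \frac{1}{\left(-11 + J N^{2}\right) \left(-21 + J N^{2}\right) + J} = \frac{1}{\left(-21 + J N^{2}\right) \left(-11 + J N^{2}\right) + J} = \frac{1}{J + \left(-21 + J N^{2}\right) \left(-11 + J N^{2}\right)}$)
$\frac{5658}{M{\left(42,99 \right)}} = \frac{5658}{\frac{1}{42 + \left(-21 + 42 \cdot 99^{2}\right) \left(-11 + 42 \cdot 99^{2}\right)}} = \frac{5658}{\frac{1}{42 + \left(-21 + 42 \cdot 9801\right) \left(-11 + 42 \cdot 9801\right)}} = \frac{5658}{\frac{1}{42 + \left(-21 + 411642\right) \left(-11 + 411642\right)}} = \frac{5658}{\frac{1}{42 + 411621 \cdot 411631}} = \frac{5658}{\frac{1}{42 + 169435963851}} = \frac{5658}{\frac{1}{169435963893}} = 5658 \frac{1}{\frac{1}{169435963893}} = 5658 \cdot 169435963893 = 958668683706594$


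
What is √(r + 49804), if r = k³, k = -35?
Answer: 13*√41 ≈ 83.241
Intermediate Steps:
r = -42875 (r = (-35)³ = -42875)
√(r + 49804) = √(-42875 + 49804) = √6929 = 13*√41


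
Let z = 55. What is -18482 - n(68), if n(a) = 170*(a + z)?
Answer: -39392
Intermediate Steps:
n(a) = 9350 + 170*a (n(a) = 170*(a + 55) = 170*(55 + a) = 9350 + 170*a)
-18482 - n(68) = -18482 - (9350 + 170*68) = -18482 - (9350 + 11560) = -18482 - 1*20910 = -18482 - 20910 = -39392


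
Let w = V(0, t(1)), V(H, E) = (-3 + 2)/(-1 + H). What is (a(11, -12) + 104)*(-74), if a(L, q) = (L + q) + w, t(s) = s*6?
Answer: -7696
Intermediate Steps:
t(s) = 6*s
V(H, E) = -1/(-1 + H)
w = 1 (w = -1/(-1 + 0) = -1/(-1) = -1*(-1) = 1)
a(L, q) = 1 + L + q (a(L, q) = (L + q) + 1 = 1 + L + q)
(a(11, -12) + 104)*(-74) = ((1 + 11 - 12) + 104)*(-74) = (0 + 104)*(-74) = 104*(-74) = -7696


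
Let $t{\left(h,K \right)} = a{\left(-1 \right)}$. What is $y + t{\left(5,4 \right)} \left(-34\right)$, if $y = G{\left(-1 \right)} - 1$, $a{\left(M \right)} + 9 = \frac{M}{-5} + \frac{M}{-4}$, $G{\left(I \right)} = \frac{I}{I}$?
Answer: $\frac{2907}{10} \approx 290.7$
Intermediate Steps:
$G{\left(I \right)} = 1$
$a{\left(M \right)} = -9 - \frac{9 M}{20}$ ($a{\left(M \right)} = -9 + \left(\frac{M}{-5} + \frac{M}{-4}\right) = -9 + \left(M \left(- \frac{1}{5}\right) + M \left(- \frac{1}{4}\right)\right) = -9 - \frac{9 M}{20}$)
$y = 0$ ($y = 1 - 1 = 0$)
$t{\left(h,K \right)} = - \frac{171}{20}$ ($t{\left(h,K \right)} = -9 - - \frac{9}{20} = -9 + \frac{9}{20} = - \frac{171}{20}$)
$y + t{\left(5,4 \right)} \left(-34\right) = 0 - - \frac{2907}{10} = 0 + \frac{2907}{10} = \frac{2907}{10}$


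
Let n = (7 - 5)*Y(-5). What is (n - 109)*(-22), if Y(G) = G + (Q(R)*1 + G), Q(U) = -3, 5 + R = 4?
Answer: 2970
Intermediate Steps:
R = -1 (R = -5 + 4 = -1)
Y(G) = -3 + 2*G (Y(G) = G + (-3*1 + G) = G + (-3 + G) = -3 + 2*G)
n = -26 (n = (7 - 5)*(-3 + 2*(-5)) = 2*(-3 - 10) = 2*(-13) = -26)
(n - 109)*(-22) = (-26 - 109)*(-22) = -135*(-22) = 2970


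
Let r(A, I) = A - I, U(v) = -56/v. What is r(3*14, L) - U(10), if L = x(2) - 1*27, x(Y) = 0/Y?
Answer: 373/5 ≈ 74.600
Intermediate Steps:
x(Y) = 0
L = -27 (L = 0 - 1*27 = 0 - 27 = -27)
r(3*14, L) - U(10) = (3*14 - 1*(-27)) - (-56)/10 = (42 + 27) - (-56)/10 = 69 - 1*(-28/5) = 69 + 28/5 = 373/5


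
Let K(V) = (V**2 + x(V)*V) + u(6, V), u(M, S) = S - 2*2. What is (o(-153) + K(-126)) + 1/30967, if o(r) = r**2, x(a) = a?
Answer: 1704144978/30967 ≈ 55031.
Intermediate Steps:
u(M, S) = -4 + S (u(M, S) = S - 4 = -4 + S)
K(V) = -4 + V + 2*V**2 (K(V) = (V**2 + V*V) + (-4 + V) = (V**2 + V**2) + (-4 + V) = 2*V**2 + (-4 + V) = -4 + V + 2*V**2)
(o(-153) + K(-126)) + 1/30967 = ((-153)**2 + (-4 - 126 + 2*(-126)**2)) + 1/30967 = (23409 + (-4 - 126 + 2*15876)) + 1/30967 = (23409 + (-4 - 126 + 31752)) + 1/30967 = (23409 + 31622) + 1/30967 = 55031 + 1/30967 = 1704144978/30967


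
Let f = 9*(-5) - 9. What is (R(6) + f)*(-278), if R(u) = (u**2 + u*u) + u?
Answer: -6672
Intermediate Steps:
R(u) = u + 2*u**2 (R(u) = (u**2 + u**2) + u = 2*u**2 + u = u + 2*u**2)
f = -54 (f = -45 - 9 = -54)
(R(6) + f)*(-278) = (6*(1 + 2*6) - 54)*(-278) = (6*(1 + 12) - 54)*(-278) = (6*13 - 54)*(-278) = (78 - 54)*(-278) = 24*(-278) = -6672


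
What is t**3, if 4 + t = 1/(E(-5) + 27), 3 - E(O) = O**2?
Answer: -6859/125 ≈ -54.872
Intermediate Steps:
E(O) = 3 - O**2
t = -19/5 (t = -4 + 1/((3 - 1*(-5)**2) + 27) = -4 + 1/((3 - 1*25) + 27) = -4 + 1/((3 - 25) + 27) = -4 + 1/(-22 + 27) = -4 + 1/5 = -19/5 ≈ -3.8000)
t**3 = (-19/5)**3 = -6859/125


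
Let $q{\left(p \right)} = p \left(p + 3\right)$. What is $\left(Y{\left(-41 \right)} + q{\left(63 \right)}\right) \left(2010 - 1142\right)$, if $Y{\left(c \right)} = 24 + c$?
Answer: $3594388$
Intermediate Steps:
$q{\left(p \right)} = p \left(3 + p\right)$
$\left(Y{\left(-41 \right)} + q{\left(63 \right)}\right) \left(2010 - 1142\right) = \left(\left(24 - 41\right) + 63 \left(3 + 63\right)\right) \left(2010 - 1142\right) = \left(-17 + 63 \cdot 66\right) 868 = \left(-17 + 4158\right) 868 = 4141 \cdot 868 = 3594388$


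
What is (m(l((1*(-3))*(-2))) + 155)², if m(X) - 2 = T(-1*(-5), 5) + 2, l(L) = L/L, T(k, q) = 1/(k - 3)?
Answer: 101761/4 ≈ 25440.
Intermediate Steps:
T(k, q) = 1/(-3 + k)
l(L) = 1
m(X) = 9/2 (m(X) = 2 + (1/(-3 - 1*(-5)) + 2) = 2 + (1/(-3 + 5) + 2) = 2 + (1/2 + 2) = 2 + (½ + 2) = 2 + 5/2 = 9/2)
(m(l((1*(-3))*(-2))) + 155)² = (9/2 + 155)² = (319/2)² = 101761/4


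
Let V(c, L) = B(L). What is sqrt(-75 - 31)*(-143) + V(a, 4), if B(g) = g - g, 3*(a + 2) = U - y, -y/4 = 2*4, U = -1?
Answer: -143*I*sqrt(106) ≈ -1472.3*I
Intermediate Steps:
y = -32 (y = -8*4 = -4*8 = -32)
a = 25/3 (a = -2 + (-1 - 1*(-32))/3 = -2 + (-1 + 32)/3 = -2 + (1/3)*31 = -2 + 31/3 = 25/3 ≈ 8.3333)
B(g) = 0
V(c, L) = 0
sqrt(-75 - 31)*(-143) + V(a, 4) = sqrt(-75 - 31)*(-143) + 0 = sqrt(-106)*(-143) + 0 = (I*sqrt(106))*(-143) + 0 = -143*I*sqrt(106) + 0 = -143*I*sqrt(106)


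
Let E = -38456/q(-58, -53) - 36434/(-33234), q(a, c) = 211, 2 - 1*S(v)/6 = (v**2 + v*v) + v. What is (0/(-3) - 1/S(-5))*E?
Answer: -635179565/904596246 ≈ -0.70217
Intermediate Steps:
S(v) = 12 - 12*v**2 - 6*v (S(v) = 12 - 6*((v**2 + v*v) + v) = 12 - 6*((v**2 + v**2) + v) = 12 - 6*(2*v**2 + v) = 12 - 6*(v + 2*v**2) = 12 + (-12*v**2 - 6*v) = 12 - 12*v**2 - 6*v)
E = -635179565/3506187 (E = -38456/211 - 36434/(-33234) = -38456*1/211 - 36434*(-1/33234) = -38456/211 + 18217/16617 = -635179565/3506187 ≈ -181.16)
(0/(-3) - 1/S(-5))*E = (0/(-3) - 1/(12 - 12*(-5)**2 - 6*(-5)))*(-635179565/3506187) = (0*(-1/3) - 1/(12 - 12*25 + 30))*(-635179565/3506187) = (0 - 1/(12 - 300 + 30))*(-635179565/3506187) = (0 - 1/(-258))*(-635179565/3506187) = (0 - 1*(-1/258))*(-635179565/3506187) = (0 + 1/258)*(-635179565/3506187) = (1/258)*(-635179565/3506187) = -635179565/904596246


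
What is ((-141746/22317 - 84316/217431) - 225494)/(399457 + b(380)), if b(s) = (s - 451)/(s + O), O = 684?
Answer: -388083894517223968/687460284439647993 ≈ -0.56452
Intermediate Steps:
b(s) = (-451 + s)/(684 + s) (b(s) = (s - 451)/(s + 684) = (-451 + s)/(684 + s))
((-141746/22317 - 84316/217431) - 225494)/(399457 + b(380)) = ((-141746/22317 - 84316/217431) - 225494)/(399457 + (-451 + 380)/(684 + 380)) = ((-141746*1/22317 - 84316*1/217431) - 225494)/(399457 - 71/1064) = ((-141746/22317 - 84316/217431) - 225494)/(399457 + (1/1064)*(-71)) = (-10900551566/1617469209 - 225494)/(399457 - 71/1064) = -364740502365812/(1617469209*425022177/1064) = -364740502365812/1617469209*1064/425022177 = -388083894517223968/687460284439647993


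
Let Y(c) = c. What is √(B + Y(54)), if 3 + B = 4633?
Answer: 2*√1171 ≈ 68.440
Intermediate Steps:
B = 4630 (B = -3 + 4633 = 4630)
√(B + Y(54)) = √(4630 + 54) = √4684 = 2*√1171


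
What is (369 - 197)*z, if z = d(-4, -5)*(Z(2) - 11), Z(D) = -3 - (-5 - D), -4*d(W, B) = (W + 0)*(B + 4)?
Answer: 1204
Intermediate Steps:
d(W, B) = -W*(4 + B)/4 (d(W, B) = -(W + 0)*(B + 4)/4 = -W*(4 + B)/4)
Z(D) = 2 + D (Z(D) = -3 + (5 + D) = 2 + D)
z = 7 (z = (-¼*(-4)*(4 - 5))*((2 + 2) - 11) = (-¼*(-4)*(-1))*(4 - 11) = -1*(-7) = 7)
(369 - 197)*z = (369 - 197)*7 = 172*7 = 1204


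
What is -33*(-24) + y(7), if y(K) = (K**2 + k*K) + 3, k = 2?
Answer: 858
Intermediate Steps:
y(K) = 3 + K**2 + 2*K (y(K) = (K**2 + 2*K) + 3 = 3 + K**2 + 2*K)
-33*(-24) + y(7) = -33*(-24) + (3 + 7**2 + 2*7) = 792 + (3 + 49 + 14) = 792 + 66 = 858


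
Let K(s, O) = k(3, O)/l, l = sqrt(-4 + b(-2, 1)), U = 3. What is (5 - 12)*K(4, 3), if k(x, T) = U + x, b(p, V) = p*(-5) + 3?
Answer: -14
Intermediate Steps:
b(p, V) = 3 - 5*p (b(p, V) = -5*p + 3 = 3 - 5*p)
k(x, T) = 3 + x
l = 3 (l = sqrt(-4 + (3 - 5*(-2))) = sqrt(-4 + (3 + 10)) = sqrt(-4 + 13) = sqrt(9) = 3)
K(s, O) = 2 (K(s, O) = (3 + 3)/3 = 6*(1/3) = 2)
(5 - 12)*K(4, 3) = (5 - 12)*2 = -7*2 = -14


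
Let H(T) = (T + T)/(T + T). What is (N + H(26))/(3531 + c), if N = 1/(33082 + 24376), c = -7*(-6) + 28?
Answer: 57459/206906258 ≈ 0.00027771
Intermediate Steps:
H(T) = 1 (H(T) = (2*T)/((2*T)) = (2*T)*(1/(2*T)) = 1)
c = 70 (c = 42 + 28 = 70)
N = 1/57458 ≈ 1.7404e-5
(N + H(26))/(3531 + c) = (1/57458 + 1)/(3531 + 70) = (57459/57458)/3601 = (57459/57458)*(1/3601) = 57459/206906258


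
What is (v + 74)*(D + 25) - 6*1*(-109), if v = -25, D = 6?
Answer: 2173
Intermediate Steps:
(v + 74)*(D + 25) - 6*1*(-109) = (-25 + 74)*(6 + 25) - 6*1*(-109) = 49*31 - 6*(-109) = 1519 + 654 = 2173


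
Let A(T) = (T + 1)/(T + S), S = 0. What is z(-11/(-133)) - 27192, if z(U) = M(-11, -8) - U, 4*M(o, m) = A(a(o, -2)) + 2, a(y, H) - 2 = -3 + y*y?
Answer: -1735894547/63840 ≈ -27191.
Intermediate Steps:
a(y, H) = -1 + y**2 (a(y, H) = 2 + (-3 + y*y) = 2 + (-3 + y**2) = -1 + y**2)
A(T) = (1 + T)/T (A(T) = (T + 1)/(T + 0) = (1 + T)/T)
M(o, m) = 1/2 + o**2/(4*(-1 + o**2)) (M(o, m) = ((1 + (-1 + o**2))/(-1 + o**2) + 2)/4 = (o**2/(-1 + o**2) + 2)/4 = (2 + o**2/(-1 + o**2))/4 = 1/2 + o**2/(4*(-1 + o**2)))
z(U) = 361/480 - U (z(U) = (-2 + 3*(-11)**2)/(4*(-1 + (-11)**2)) - U = (-2 + 3*121)/(4*(-1 + 121)) - U = (1/4)*(-2 + 363)/120 - U = (1/4)*(1/120)*361 - U = 361/480 - U)
z(-11/(-133)) - 27192 = (361/480 - (-11)/(-133)) - 27192 = (361/480 - (-11)*(-1)/133) - 27192 = (361/480 - 1*11/133) - 27192 = (361/480 - 11/133) - 27192 = 42733/63840 - 27192 = -1735894547/63840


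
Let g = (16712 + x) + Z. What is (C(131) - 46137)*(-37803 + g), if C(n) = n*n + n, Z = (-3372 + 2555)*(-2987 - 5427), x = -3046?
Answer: -197591163345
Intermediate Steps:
Z = 6874238 (Z = -817*(-8414) = 6874238)
C(n) = n + n² (C(n) = n² + n = n + n²)
g = 6887904 (g = (16712 - 3046) + 6874238 = 13666 + 6874238 = 6887904)
(C(131) - 46137)*(-37803 + g) = (131*(1 + 131) - 46137)*(-37803 + 6887904) = (131*132 - 46137)*6850101 = (17292 - 46137)*6850101 = -28845*6850101 = -197591163345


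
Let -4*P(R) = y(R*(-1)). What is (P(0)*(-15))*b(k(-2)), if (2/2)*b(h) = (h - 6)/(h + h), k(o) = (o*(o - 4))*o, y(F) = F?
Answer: 0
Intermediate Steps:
P(R) = R/4 (P(R) = -R*(-1)/4 = -(-1)*R/4 = R/4)
k(o) = o**2*(-4 + o) (k(o) = (o*(-4 + o))*o = o**2*(-4 + o))
b(h) = (-6 + h)/(2*h) (b(h) = (h - 6)/(h + h) = (-6 + h)/((2*h)) = (-6 + h)*(1/(2*h)) = (-6 + h)/(2*h))
(P(0)*(-15))*b(k(-2)) = (((1/4)*0)*(-15))*((-6 + (-2)**2*(-4 - 2))/(2*(((-2)**2*(-4 - 2))))) = (0*(-15))*((-6 + 4*(-6))/(2*((4*(-6))))) = 0*((1/2)*(-6 - 24)/(-24)) = 0*((1/2)*(-1/24)*(-30)) = 0*(5/8) = 0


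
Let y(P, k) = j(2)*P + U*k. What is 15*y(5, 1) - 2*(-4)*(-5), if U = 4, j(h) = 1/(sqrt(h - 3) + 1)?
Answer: 115/2 - 75*I/2 ≈ 57.5 - 37.5*I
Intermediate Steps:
j(h) = 1/(1 + sqrt(-3 + h)) (j(h) = 1/(sqrt(-3 + h) + 1) = 1/(1 + sqrt(-3 + h)))
y(P, k) = 4*k + P*(1 - I)/2 (y(P, k) = P/(1 + sqrt(-3 + 2)) + 4*k = P/(1 + sqrt(-1)) + 4*k = P/(1 + I) + 4*k = ((1 - I)/2)*P + 4*k = P*(1 - I)/2 + 4*k = 4*k + P*(1 - I)/2)
15*y(5, 1) - 2*(-4)*(-5) = 15*(4*1 + (1/2)*5*(1 - I)) - 2*(-4)*(-5) = 15*(4 + (5/2 - 5*I/2)) + 8*(-5) = 15*(13/2 - 5*I/2) - 40 = (195/2 - 75*I/2) - 40 = 115/2 - 75*I/2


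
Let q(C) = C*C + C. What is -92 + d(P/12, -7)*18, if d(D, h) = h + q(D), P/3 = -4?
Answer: -218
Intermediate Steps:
P = -12 (P = 3*(-4) = -12)
q(C) = C + C² (q(C) = C² + C = C + C²)
d(D, h) = h + D*(1 + D)
-92 + d(P/12, -7)*18 = -92 + (-7 + (-12/12)*(1 - 12/12))*18 = -92 + (-7 + (-12*1/12)*(1 - 12*1/12))*18 = -92 + (-7 - (1 - 1))*18 = -92 + (-7 - 1*0)*18 = -92 + (-7 + 0)*18 = -92 - 7*18 = -92 - 126 = -218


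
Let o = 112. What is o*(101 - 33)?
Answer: 7616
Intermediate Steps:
o*(101 - 33) = 112*(101 - 33) = 112*68 = 7616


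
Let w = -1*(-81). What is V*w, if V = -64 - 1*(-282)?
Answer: 17658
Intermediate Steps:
w = 81
V = 218 (V = -64 + 282 = 218)
V*w = 218*81 = 17658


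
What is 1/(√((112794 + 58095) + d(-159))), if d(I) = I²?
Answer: √196170/196170 ≈ 0.0022578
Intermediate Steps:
1/(√((112794 + 58095) + d(-159))) = 1/(√((112794 + 58095) + (-159)²)) = 1/(√(170889 + 25281)) = 1/(√196170) = √196170/196170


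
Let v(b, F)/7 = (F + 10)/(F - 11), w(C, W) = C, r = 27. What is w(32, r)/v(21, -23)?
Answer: 1088/91 ≈ 11.956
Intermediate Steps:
v(b, F) = 7*(10 + F)/(-11 + F) (v(b, F) = 7*((F + 10)/(F - 11)) = 7*((10 + F)/(-11 + F)) = 7*(10 + F)/(-11 + F))
w(32, r)/v(21, -23) = 32/((7*(10 - 23)/(-11 - 23))) = 32/((7*(-13)/(-34))) = 32/((7*(-1/34)*(-13))) = 32/(91/34) = 32*(34/91) = 1088/91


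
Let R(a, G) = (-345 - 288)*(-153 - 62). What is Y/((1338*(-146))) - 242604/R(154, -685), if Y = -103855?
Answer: -11086019989/8861962020 ≈ -1.2510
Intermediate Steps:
R(a, G) = 136095 (R(a, G) = -633*(-215) = 136095)
Y/((1338*(-146))) - 242604/R(154, -685) = -103855/(1338*(-146)) - 242604/136095 = -103855/(-195348) - 242604*1/136095 = -103855*(-1/195348) - 80868/45365 = 103855/195348 - 80868/45365 = -11086019989/8861962020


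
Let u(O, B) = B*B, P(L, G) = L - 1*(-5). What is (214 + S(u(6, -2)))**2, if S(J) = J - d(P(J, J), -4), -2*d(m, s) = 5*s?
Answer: 43264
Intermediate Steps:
P(L, G) = 5 + L (P(L, G) = L + 5 = 5 + L)
u(O, B) = B**2
d(m, s) = -5*s/2
S(J) = -10 + J (S(J) = J - (-5)*(-4)/2 = J - 1*10 = J - 10 = -10 + J)
(214 + S(u(6, -2)))**2 = (214 + (-10 + (-2)**2))**2 = (214 + (-10 + 4))**2 = (214 - 6)**2 = 208**2 = 43264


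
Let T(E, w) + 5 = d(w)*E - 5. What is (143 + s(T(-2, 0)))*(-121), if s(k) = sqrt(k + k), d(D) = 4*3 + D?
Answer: -17303 - 242*I*sqrt(17) ≈ -17303.0 - 997.79*I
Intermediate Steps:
d(D) = 12 + D
T(E, w) = -10 + E*(12 + w) (T(E, w) = -5 + ((12 + w)*E - 5) = -5 + (E*(12 + w) - 5) = -5 + (-5 + E*(12 + w)) = -10 + E*(12 + w))
s(k) = sqrt(2)*sqrt(k) (s(k) = sqrt(2*k) = sqrt(2)*sqrt(k))
(143 + s(T(-2, 0)))*(-121) = (143 + sqrt(2)*sqrt(-10 - 2*(12 + 0)))*(-121) = (143 + sqrt(2)*sqrt(-10 - 2*12))*(-121) = (143 + sqrt(2)*sqrt(-10 - 24))*(-121) = (143 + sqrt(2)*sqrt(-34))*(-121) = (143 + sqrt(2)*(I*sqrt(34)))*(-121) = (143 + 2*I*sqrt(17))*(-121) = -17303 - 242*I*sqrt(17)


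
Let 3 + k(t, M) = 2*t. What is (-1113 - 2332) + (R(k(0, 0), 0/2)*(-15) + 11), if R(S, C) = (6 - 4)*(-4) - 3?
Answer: -3269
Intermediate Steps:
k(t, M) = -3 + 2*t
R(S, C) = -11 (R(S, C) = 2*(-4) - 3 = -8 - 3 = -11)
(-1113 - 2332) + (R(k(0, 0), 0/2)*(-15) + 11) = (-1113 - 2332) + (-11*(-15) + 11) = -3445 + (165 + 11) = -3445 + 176 = -3269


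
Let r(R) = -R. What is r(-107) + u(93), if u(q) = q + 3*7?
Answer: 221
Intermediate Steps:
u(q) = 21 + q (u(q) = q + 21 = 21 + q)
r(-107) + u(93) = -1*(-107) + (21 + 93) = 107 + 114 = 221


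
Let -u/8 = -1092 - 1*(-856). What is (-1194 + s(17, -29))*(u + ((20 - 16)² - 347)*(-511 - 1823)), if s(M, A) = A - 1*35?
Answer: -974248036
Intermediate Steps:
s(M, A) = -35 + A (s(M, A) = A - 35 = -35 + A)
u = 1888 (u = -8*(-1092 - 1*(-856)) = -8*(-1092 + 856) = -8*(-236) = 1888)
(-1194 + s(17, -29))*(u + ((20 - 16)² - 347)*(-511 - 1823)) = (-1194 + (-35 - 29))*(1888 + ((20 - 16)² - 347)*(-511 - 1823)) = (-1194 - 64)*(1888 + (4² - 347)*(-2334)) = -1258*(1888 + (16 - 347)*(-2334)) = -1258*(1888 - 331*(-2334)) = -1258*(1888 + 772554) = -1258*774442 = -974248036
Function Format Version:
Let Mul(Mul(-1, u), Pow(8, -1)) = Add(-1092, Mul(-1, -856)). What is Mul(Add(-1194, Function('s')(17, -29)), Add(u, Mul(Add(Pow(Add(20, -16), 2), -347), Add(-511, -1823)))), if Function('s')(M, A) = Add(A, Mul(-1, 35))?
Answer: -974248036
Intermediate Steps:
Function('s')(M, A) = Add(-35, A) (Function('s')(M, A) = Add(A, -35) = Add(-35, A))
u = 1888 (u = Mul(-8, Add(-1092, Mul(-1, -856))) = Mul(-8, Add(-1092, 856)) = Mul(-8, -236) = 1888)
Mul(Add(-1194, Function('s')(17, -29)), Add(u, Mul(Add(Pow(Add(20, -16), 2), -347), Add(-511, -1823)))) = Mul(Add(-1194, Add(-35, -29)), Add(1888, Mul(Add(Pow(Add(20, -16), 2), -347), Add(-511, -1823)))) = Mul(Add(-1194, -64), Add(1888, Mul(Add(Pow(4, 2), -347), -2334))) = Mul(-1258, Add(1888, Mul(Add(16, -347), -2334))) = Mul(-1258, Add(1888, Mul(-331, -2334))) = Mul(-1258, Add(1888, 772554)) = Mul(-1258, 774442) = -974248036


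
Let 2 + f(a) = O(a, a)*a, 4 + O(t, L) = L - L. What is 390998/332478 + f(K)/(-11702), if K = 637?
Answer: 1355819374/972664389 ≈ 1.3939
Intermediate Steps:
O(t, L) = -4 (O(t, L) = -4 + (L - L) = -4 + 0 = -4)
f(a) = -2 - 4*a
390998/332478 + f(K)/(-11702) = 390998/332478 + (-2 - 4*637)/(-11702) = 390998*(1/332478) + (-2 - 2548)*(-1/11702) = 195499/166239 - 2550*(-1/11702) = 195499/166239 + 1275/5851 = 1355819374/972664389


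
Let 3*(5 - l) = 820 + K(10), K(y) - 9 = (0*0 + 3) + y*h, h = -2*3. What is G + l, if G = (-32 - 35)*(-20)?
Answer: 3263/3 ≈ 1087.7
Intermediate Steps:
h = -6
K(y) = 12 - 6*y (K(y) = 9 + ((0*0 + 3) + y*(-6)) = 9 + ((0 + 3) - 6*y) = 9 + (3 - 6*y) = 12 - 6*y)
G = 1340 (G = -67*(-20) = 1340)
l = -757/3 (l = 5 - (820 + (12 - 6*10))/3 = 5 - (820 + (12 - 60))/3 = 5 - (820 - 48)/3 = 5 - ⅓*772 = 5 - 772/3 = -757/3 ≈ -252.33)
G + l = 1340 - 757/3 = 3263/3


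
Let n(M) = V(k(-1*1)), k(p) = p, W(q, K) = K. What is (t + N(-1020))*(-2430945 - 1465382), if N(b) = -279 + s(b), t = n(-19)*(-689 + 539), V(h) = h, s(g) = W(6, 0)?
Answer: 502626183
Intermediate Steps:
s(g) = 0
n(M) = -1 (n(M) = -1*1 = -1)
t = 150 (t = -(-689 + 539) = -1*(-150) = 150)
N(b) = -279 (N(b) = -279 + 0 = -279)
(t + N(-1020))*(-2430945 - 1465382) = (150 - 279)*(-2430945 - 1465382) = -129*(-3896327) = 502626183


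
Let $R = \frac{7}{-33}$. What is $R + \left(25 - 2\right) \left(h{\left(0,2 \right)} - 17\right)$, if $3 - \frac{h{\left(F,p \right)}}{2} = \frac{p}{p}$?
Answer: $- \frac{9874}{33} \approx -299.21$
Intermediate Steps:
$h{\left(F,p \right)} = 4$ ($h{\left(F,p \right)} = 6 - 2 \frac{p}{p} = 6 - 2 = 4$)
$R = - \frac{7}{33}$ ($R = 7 \left(- \frac{1}{33}\right) = - \frac{7}{33} \approx -0.21212$)
$R + \left(25 - 2\right) \left(h{\left(0,2 \right)} - 17\right) = - \frac{7}{33} + \left(25 - 2\right) \left(4 - 17\right) = - \frac{7}{33} + \left(25 - 2\right) \left(-13\right) = - \frac{7}{33} + 23 \left(-13\right) = - \frac{7}{33} - 299 = - \frac{9874}{33}$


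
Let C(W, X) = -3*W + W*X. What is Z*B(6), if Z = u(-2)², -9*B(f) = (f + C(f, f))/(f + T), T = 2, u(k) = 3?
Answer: -3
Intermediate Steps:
B(f) = -(f + f*(-3 + f))/(9*(2 + f)) (B(f) = -(f + f*(-3 + f))/(9*(f + 2)) = -(f + f*(-3 + f))/(9*(2 + f)))
Z = 9 (Z = 3² = 9)
Z*B(6) = 9*((⅑)*6*(2 - 1*6)/(2 + 6)) = 9*((⅑)*6*(2 - 6)/8) = 9*((⅑)*6*(⅛)*(-4)) = 9*(-⅓) = -3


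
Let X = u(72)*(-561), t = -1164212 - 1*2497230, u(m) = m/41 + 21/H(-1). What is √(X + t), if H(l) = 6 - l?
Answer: I*√6159369197/41 ≈ 1914.2*I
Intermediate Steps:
u(m) = 3 + m/41 (u(m) = m/41 + 21/(6 - 1*(-1)) = m*(1/41) + 21/(6 + 1) = m/41 + 21/7 = m/41 + 21*(⅐) = m/41 + 3 = 3 + m/41)
t = -3661442 (t = -1164212 - 2497230 = -3661442)
X = -109395/41 (X = (3 + (1/41)*72)*(-561) = (3 + 72/41)*(-561) = (195/41)*(-561) = -109395/41 ≈ -2668.2)
√(X + t) = √(-109395/41 - 3661442) = √(-150228517/41) = I*√6159369197/41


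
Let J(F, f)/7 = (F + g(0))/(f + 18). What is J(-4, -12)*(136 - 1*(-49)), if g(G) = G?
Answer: -2590/3 ≈ -863.33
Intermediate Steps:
J(F, f) = 7*F/(18 + f) (J(F, f) = 7*((F + 0)/(f + 18)) = 7*(F/(18 + f)) = 7*F/(18 + f))
J(-4, -12)*(136 - 1*(-49)) = (7*(-4)/(18 - 12))*(136 - 1*(-49)) = (7*(-4)/6)*(136 + 49) = (7*(-4)*(1/6))*185 = -14/3*185 = -2590/3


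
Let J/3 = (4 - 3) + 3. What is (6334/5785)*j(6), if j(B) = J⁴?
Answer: 131341824/5785 ≈ 22704.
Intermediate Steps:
J = 12 (J = 3*((4 - 3) + 3) = 3*(1 + 3) = 3*4 = 12)
j(B) = 20736 (j(B) = 12⁴ = 20736)
(6334/5785)*j(6) = (6334/5785)*20736 = 131341824/5785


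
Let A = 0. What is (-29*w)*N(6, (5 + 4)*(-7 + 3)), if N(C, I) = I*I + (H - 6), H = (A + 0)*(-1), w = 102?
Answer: -3815820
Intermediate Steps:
H = 0 (H = (0 + 0)*(-1) = 0*(-1) = 0)
N(C, I) = -6 + I**2 (N(C, I) = I*I + (0 - 6) = I**2 - 6 = -6 + I**2)
(-29*w)*N(6, (5 + 4)*(-7 + 3)) = (-29*102)*(-6 + ((5 + 4)*(-7 + 3))**2) = -2958*(-6 + (9*(-4))**2) = -2958*(-6 + (-36)**2) = -2958*(-6 + 1296) = -2958*1290 = -3815820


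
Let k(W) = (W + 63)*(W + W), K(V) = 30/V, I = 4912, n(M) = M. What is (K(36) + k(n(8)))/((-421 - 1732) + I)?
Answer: 6821/16554 ≈ 0.41205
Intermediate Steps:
k(W) = 2*W*(63 + W) (k(W) = (63 + W)*(2*W) = 2*W*(63 + W))
(K(36) + k(n(8)))/((-421 - 1732) + I) = (30/36 + 2*8*(63 + 8))/((-421 - 1732) + 4912) = (30*(1/36) + 2*8*71)/(-2153 + 4912) = (5/6 + 1136)/2759 = (6821/6)*(1/2759) = 6821/16554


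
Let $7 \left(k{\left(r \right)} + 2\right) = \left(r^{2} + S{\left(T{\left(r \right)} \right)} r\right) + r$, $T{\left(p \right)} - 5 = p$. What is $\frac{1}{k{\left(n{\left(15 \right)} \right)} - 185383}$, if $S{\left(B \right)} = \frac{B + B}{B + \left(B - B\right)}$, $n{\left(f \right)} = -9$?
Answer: $- \frac{7}{1297641} \approx -5.3944 \cdot 10^{-6}$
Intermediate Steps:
$T{\left(p \right)} = 5 + p$
$S{\left(B \right)} = 2$ ($S{\left(B \right)} = \frac{2 B}{B + 0} = \frac{2 B}{B} = 2$)
$k{\left(r \right)} = -2 + \frac{r^{2}}{7} + \frac{3 r}{7}$ ($k{\left(r \right)} = -2 + \frac{\left(r^{2} + 2 r\right) + r}{7} = -2 + \frac{r^{2} + 3 r}{7} = -2 + \left(\frac{r^{2}}{7} + \frac{3 r}{7}\right) = -2 + \frac{r^{2}}{7} + \frac{3 r}{7}$)
$\frac{1}{k{\left(n{\left(15 \right)} \right)} - 185383} = \frac{1}{\left(-2 + \frac{\left(-9\right)^{2}}{7} + \frac{3}{7} \left(-9\right)\right) - 185383} = \frac{1}{\left(-2 + \frac{1}{7} \cdot 81 - \frac{27}{7}\right) - 185383} = \frac{1}{\left(-2 + \frac{81}{7} - \frac{27}{7}\right) - 185383} = \frac{1}{\frac{40}{7} - 185383} = \frac{1}{- \frac{1297641}{7}} = - \frac{7}{1297641}$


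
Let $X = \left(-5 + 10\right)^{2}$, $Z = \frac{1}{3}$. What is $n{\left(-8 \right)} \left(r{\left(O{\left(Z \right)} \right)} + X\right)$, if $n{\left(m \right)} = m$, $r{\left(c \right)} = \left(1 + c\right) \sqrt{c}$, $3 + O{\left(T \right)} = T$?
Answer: $-200 + \frac{80 i \sqrt{6}}{9} \approx -200.0 + 21.773 i$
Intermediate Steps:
$Z = \frac{1}{3} \approx 0.33333$
$O{\left(T \right)} = -3 + T$
$X = 25$ ($X = 5^{2} = 25$)
$r{\left(c \right)} = \sqrt{c} \left(1 + c\right)$
$n{\left(-8 \right)} \left(r{\left(O{\left(Z \right)} \right)} + X\right) = - 8 \left(\sqrt{-3 + \frac{1}{3}} \left(1 + \left(-3 + \frac{1}{3}\right)\right) + 25\right) = - 8 \left(\sqrt{- \frac{8}{3}} \left(1 - \frac{8}{3}\right) + 25\right) = - 8 \left(\frac{2 i \sqrt{6}}{3} \left(- \frac{5}{3}\right) + 25\right) = - 8 \left(- \frac{10 i \sqrt{6}}{9} + 25\right) = - 8 \left(25 - \frac{10 i \sqrt{6}}{9}\right) = -200 + \frac{80 i \sqrt{6}}{9}$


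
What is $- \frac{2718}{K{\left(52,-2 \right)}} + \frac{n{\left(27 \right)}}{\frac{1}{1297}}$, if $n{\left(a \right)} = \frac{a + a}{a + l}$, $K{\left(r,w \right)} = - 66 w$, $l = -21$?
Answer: $\frac{256353}{22} \approx 11652.0$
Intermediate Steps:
$n{\left(a \right)} = \frac{2 a}{-21 + a}$ ($n{\left(a \right)} = \frac{a + a}{a - 21} = \frac{2 a}{-21 + a}$)
$- \frac{2718}{K{\left(52,-2 \right)}} + \frac{n{\left(27 \right)}}{\frac{1}{1297}} = - \frac{2718}{\left(-66\right) \left(-2\right)} + \frac{2 \cdot 27 \frac{1}{-21 + 27}}{\frac{1}{1297}} = - \frac{2718}{132} + 2 \cdot 27 \cdot \frac{1}{6} \frac{1}{\frac{1}{1297}} = \left(-2718\right) \frac{1}{132} + 2 \cdot 27 \cdot \frac{1}{6} \cdot 1297 = - \frac{453}{22} + 9 \cdot 1297 = - \frac{453}{22} + 11673 = \frac{256353}{22}$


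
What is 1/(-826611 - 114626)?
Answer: -1/941237 ≈ -1.0624e-6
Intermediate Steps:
1/(-826611 - 114626) = 1/(-941237) = -1/941237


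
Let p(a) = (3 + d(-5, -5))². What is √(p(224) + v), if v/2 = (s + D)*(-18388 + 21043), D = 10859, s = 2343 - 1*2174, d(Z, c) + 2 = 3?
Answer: 2*√14639674 ≈ 7652.4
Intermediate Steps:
d(Z, c) = 1 (d(Z, c) = -2 + 3 = 1)
s = 169 (s = 2343 - 2174 = 169)
p(a) = 16 (p(a) = (3 + 1)² = 4² = 16)
v = 58558680 (v = 2*((169 + 10859)*(-18388 + 21043)) = 2*(11028*2655) = 2*29279340 = 58558680)
√(p(224) + v) = √(16 + 58558680) = √58558696 = 2*√14639674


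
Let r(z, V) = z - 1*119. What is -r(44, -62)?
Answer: 75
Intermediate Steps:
r(z, V) = -119 + z (r(z, V) = z - 119 = -119 + z)
-r(44, -62) = -(-119 + 44) = -1*(-75) = 75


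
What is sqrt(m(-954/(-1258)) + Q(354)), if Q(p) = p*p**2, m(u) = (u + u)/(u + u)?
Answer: sqrt(44361865) ≈ 6660.5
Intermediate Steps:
m(u) = 1 (m(u) = (2*u)/((2*u)) = (2*u)*(1/(2*u)) = 1)
Q(p) = p**3
sqrt(m(-954/(-1258)) + Q(354)) = sqrt(1 + 354**3) = sqrt(1 + 44361864) = sqrt(44361865)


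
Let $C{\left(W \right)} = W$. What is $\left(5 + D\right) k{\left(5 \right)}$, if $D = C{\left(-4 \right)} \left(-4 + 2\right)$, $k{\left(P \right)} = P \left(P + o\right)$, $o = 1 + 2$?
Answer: $520$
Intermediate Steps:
$o = 3$
$k{\left(P \right)} = P \left(3 + P\right)$ ($k{\left(P \right)} = P \left(P + 3\right) = P \left(3 + P\right)$)
$D = 8$ ($D = - 4 \left(-4 + 2\right) = \left(-4\right) \left(-2\right) = 8$)
$\left(5 + D\right) k{\left(5 \right)} = \left(5 + 8\right) 5 \left(3 + 5\right) = 13 \cdot 5 \cdot 8 = 13 \cdot 40 = 520$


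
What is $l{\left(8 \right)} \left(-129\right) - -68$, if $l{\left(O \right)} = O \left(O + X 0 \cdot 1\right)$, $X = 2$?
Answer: $-8188$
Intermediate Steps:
$l{\left(O \right)} = O^{2}$ ($l{\left(O \right)} = O \left(O + 2 \cdot 0 \cdot 1\right) = O \left(O + 0 \cdot 1\right) = O \left(O + 0\right) = O O = O^{2}$)
$l{\left(8 \right)} \left(-129\right) - -68 = 8^{2} \left(-129\right) - -68 = 64 \left(-129\right) + 68 = -8256 + 68 = -8188$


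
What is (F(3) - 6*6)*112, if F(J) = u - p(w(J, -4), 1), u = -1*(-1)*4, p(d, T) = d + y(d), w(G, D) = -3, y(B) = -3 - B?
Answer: -3248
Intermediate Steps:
p(d, T) = -3 (p(d, T) = d + (-3 - d) = -3)
u = 4 (u = 1*4 = 4)
F(J) = 7 (F(J) = 4 - 1*(-3) = 4 + 3 = 7)
(F(3) - 6*6)*112 = (7 - 6*6)*112 = (7 - 36)*112 = -29*112 = -3248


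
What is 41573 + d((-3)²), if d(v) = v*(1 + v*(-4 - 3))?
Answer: 41015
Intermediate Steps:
d(v) = v*(1 - 7*v) (d(v) = v*(1 + v*(-7)) = v*(1 - 7*v))
41573 + d((-3)²) = 41573 + (-3)²*(1 - 7*(-3)²) = 41573 + 9*(1 - 7*9) = 41573 + 9*(1 - 63) = 41573 + 9*(-62) = 41573 - 558 = 41015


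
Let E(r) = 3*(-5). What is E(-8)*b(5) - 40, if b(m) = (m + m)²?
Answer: -1540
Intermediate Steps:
E(r) = -15
b(m) = 4*m² (b(m) = (2*m)² = 4*m²)
E(-8)*b(5) - 40 = -60*5² - 40 = -60*25 - 40 = -15*100 - 40 = -1500 - 40 = -1540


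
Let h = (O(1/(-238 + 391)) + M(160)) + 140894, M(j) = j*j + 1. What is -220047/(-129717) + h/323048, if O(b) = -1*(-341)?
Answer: 7727267389/3492068118 ≈ 2.2128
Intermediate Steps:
M(j) = 1 + j**2 (M(j) = j**2 + 1 = 1 + j**2)
O(b) = 341
h = 166836 (h = (341 + (1 + 160**2)) + 140894 = (341 + (1 + 25600)) + 140894 = (341 + 25601) + 140894 = 25942 + 140894 = 166836)
-220047/(-129717) + h/323048 = -220047/(-129717) + 166836/323048 = -220047*(-1/129717) + 166836*(1/323048) = 73349/43239 + 41709/80762 = 7727267389/3492068118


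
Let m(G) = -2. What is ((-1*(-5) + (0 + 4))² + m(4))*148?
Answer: 11692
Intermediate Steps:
((-1*(-5) + (0 + 4))² + m(4))*148 = ((-1*(-5) + (0 + 4))² - 2)*148 = ((5 + 4)² - 2)*148 = (9² - 2)*148 = (81 - 2)*148 = 79*148 = 11692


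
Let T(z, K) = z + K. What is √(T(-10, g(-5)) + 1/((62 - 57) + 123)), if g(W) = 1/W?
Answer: I*√65230/80 ≈ 3.1925*I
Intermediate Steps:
T(z, K) = K + z
√(T(-10, g(-5)) + 1/((62 - 57) + 123)) = √((1/(-5) - 10) + 1/((62 - 57) + 123)) = √((-⅕ - 10) + 1/(5 + 123)) = √(-51/5 + 1/128) = √(-6523/640) = I*√65230/80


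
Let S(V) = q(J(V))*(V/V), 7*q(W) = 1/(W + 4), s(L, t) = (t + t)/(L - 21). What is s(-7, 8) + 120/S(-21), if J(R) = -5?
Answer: -5884/7 ≈ -840.57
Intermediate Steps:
s(L, t) = 2*t/(-21 + L) (s(L, t) = (2*t)/(-21 + L) = 2*t/(-21 + L))
q(W) = 1/(7*(4 + W)) (q(W) = 1/(7*(W + 4)) = 1/(7*(4 + W)))
S(V) = -⅐ (S(V) = (1/(7*(4 - 5)))*(V/V) = ((⅐)/(-1))*1 = ((⅐)*(-1))*1 = -⅐*1 = -⅐)
s(-7, 8) + 120/S(-21) = 2*8/(-21 - 7) + 120/(-⅐) = 2*8/(-28) - 7*120 = 2*8*(-1/28) - 840 = -4/7 - 840 = -5884/7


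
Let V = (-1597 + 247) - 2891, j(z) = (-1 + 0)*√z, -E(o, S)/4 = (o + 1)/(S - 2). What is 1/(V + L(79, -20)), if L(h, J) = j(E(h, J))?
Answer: -46651/197846731 + 4*√110/197846731 ≈ -0.00023558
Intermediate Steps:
E(o, S) = -4*(1 + o)/(-2 + S) (E(o, S) = -4*(o + 1)/(S - 2) = -4*(1 + o)/(-2 + S))
j(z) = -√z
L(h, J) = -2*√((-1 - h)/(-2 + J)) (L(h, J) = -√(4*(-1 - h)/(-2 + J)) = -2*√((-1 - h)/(-2 + J)))
V = -4241 (V = -1350 - 2891 = -4241)
1/(V + L(79, -20)) = 1/(-4241 - 2*√(-1/(-2 - 20))*√(1 + 79)) = 1/(-4241 - 2*4*√5*√(-1/(-22))) = 1/(-4241 - 2*2*√110/11) = 1/(-4241 - 4*√110/11)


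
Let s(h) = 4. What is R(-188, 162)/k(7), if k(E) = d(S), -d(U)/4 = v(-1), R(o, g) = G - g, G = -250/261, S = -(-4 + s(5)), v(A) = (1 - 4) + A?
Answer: -10633/1044 ≈ -10.185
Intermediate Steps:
v(A) = -3 + A
S = 0 (S = -(-4 + 4) = -1*0 = 0)
G = -250/261 (G = -250*1/261 = -250/261 ≈ -0.95785)
R(o, g) = -250/261 - g
d(U) = 16 (d(U) = -4*(-3 - 1) = -4*(-4) = 16)
k(E) = 16
R(-188, 162)/k(7) = (-250/261 - 1*162)/16 = (-250/261 - 162)*(1/16) = -42532/261*1/16 = -10633/1044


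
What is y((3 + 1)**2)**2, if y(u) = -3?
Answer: 9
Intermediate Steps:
y((3 + 1)**2)**2 = (-3)**2 = 9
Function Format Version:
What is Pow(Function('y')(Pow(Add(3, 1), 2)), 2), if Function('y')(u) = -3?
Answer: 9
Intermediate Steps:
Pow(Function('y')(Pow(Add(3, 1), 2)), 2) = Pow(-3, 2) = 9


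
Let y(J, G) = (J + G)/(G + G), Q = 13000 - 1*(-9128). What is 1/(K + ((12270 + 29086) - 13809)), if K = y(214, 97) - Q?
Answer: 194/1051597 ≈ 0.00018448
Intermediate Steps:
Q = 22128 (Q = 13000 + 9128 = 22128)
y(J, G) = (G + J)/(2*G) (y(J, G) = (G + J)/((2*G)) = (G + J)*(1/(2*G)) = (G + J)/(2*G))
K = -4292521/194 (K = (½)*(97 + 214)/97 - 1*22128 = (½)*(1/97)*311 - 22128 = 311/194 - 22128 = -4292521/194 ≈ -22126.)
1/(K + ((12270 + 29086) - 13809)) = 1/(-4292521/194 + ((12270 + 29086) - 13809)) = 1/(-4292521/194 + (41356 - 13809)) = 1/(-4292521/194 + 27547) = 1/(1051597/194) = 194/1051597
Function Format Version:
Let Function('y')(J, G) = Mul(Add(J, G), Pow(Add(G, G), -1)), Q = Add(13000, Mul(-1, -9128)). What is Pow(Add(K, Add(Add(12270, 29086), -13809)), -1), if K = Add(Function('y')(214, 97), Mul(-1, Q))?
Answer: Rational(194, 1051597) ≈ 0.00018448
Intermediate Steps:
Q = 22128 (Q = Add(13000, 9128) = 22128)
Function('y')(J, G) = Mul(Rational(1, 2), Pow(G, -1), Add(G, J)) (Function('y')(J, G) = Mul(Add(G, J), Pow(Mul(2, G), -1)) = Mul(Add(G, J), Mul(Rational(1, 2), Pow(G, -1))) = Mul(Rational(1, 2), Pow(G, -1), Add(G, J)))
K = Rational(-4292521, 194) (K = Add(Mul(Rational(1, 2), Pow(97, -1), Add(97, 214)), Mul(-1, 22128)) = Add(Mul(Rational(1, 2), Rational(1, 97), 311), -22128) = Add(Rational(311, 194), -22128) = Rational(-4292521, 194) ≈ -22126.)
Pow(Add(K, Add(Add(12270, 29086), -13809)), -1) = Pow(Add(Rational(-4292521, 194), Add(Add(12270, 29086), -13809)), -1) = Pow(Add(Rational(-4292521, 194), Add(41356, -13809)), -1) = Pow(Add(Rational(-4292521, 194), 27547), -1) = Pow(Rational(1051597, 194), -1) = Rational(194, 1051597)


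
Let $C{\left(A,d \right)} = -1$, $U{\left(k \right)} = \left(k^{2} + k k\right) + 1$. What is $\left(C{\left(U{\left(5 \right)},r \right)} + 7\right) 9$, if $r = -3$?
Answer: $54$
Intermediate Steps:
$U{\left(k \right)} = 1 + 2 k^{2}$ ($U{\left(k \right)} = \left(k^{2} + k^{2}\right) + 1 = 2 k^{2} + 1 = 1 + 2 k^{2}$)
$\left(C{\left(U{\left(5 \right)},r \right)} + 7\right) 9 = \left(-1 + 7\right) 9 = 6 \cdot 9 = 54$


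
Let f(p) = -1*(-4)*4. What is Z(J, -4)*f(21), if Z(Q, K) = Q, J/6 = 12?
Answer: 1152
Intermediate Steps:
J = 72 (J = 6*12 = 72)
f(p) = 16 (f(p) = 4*4 = 16)
Z(J, -4)*f(21) = 72*16 = 1152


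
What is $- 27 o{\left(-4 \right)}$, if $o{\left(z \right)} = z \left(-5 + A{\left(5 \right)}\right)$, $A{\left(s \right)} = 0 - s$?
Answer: $-1080$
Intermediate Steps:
$A{\left(s \right)} = - s$
$o{\left(z \right)} = - 10 z$ ($o{\left(z \right)} = z \left(-5 - 5\right) = z \left(-10\right) = - 10 z$)
$- 27 o{\left(-4 \right)} = - 27 \left(\left(-10\right) \left(-4\right)\right) = \left(-27\right) 40 = -1080$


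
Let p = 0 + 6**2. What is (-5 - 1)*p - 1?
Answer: -217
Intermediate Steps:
p = 36 (p = 0 + 36 = 36)
(-5 - 1)*p - 1 = (-5 - 1)*36 - 1 = -6*36 - 1 = -216 - 1 = -217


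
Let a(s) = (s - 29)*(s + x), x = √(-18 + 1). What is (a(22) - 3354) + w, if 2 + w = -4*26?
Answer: -3614 - 7*I*√17 ≈ -3614.0 - 28.862*I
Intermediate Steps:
x = I*√17 (x = √(-17) = I*√17 ≈ 4.1231*I)
w = -106 (w = -2 - 4*26 = -2 - 104 = -106)
a(s) = (-29 + s)*(s + I*√17) (a(s) = (s - 29)*(s + I*√17) = (-29 + s)*(s + I*√17))
(a(22) - 3354) + w = ((22² - 29*22 - 29*I*√17 + I*22*√17) - 3354) - 106 = ((484 - 638 - 29*I*√17 + 22*I*√17) - 3354) - 106 = ((-154 - 7*I*√17) - 3354) - 106 = (-3508 - 7*I*√17) - 106 = -3614 - 7*I*√17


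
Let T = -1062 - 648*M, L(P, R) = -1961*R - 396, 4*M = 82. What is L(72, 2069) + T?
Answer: -4072051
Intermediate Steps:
M = 41/2 (M = (¼)*82 = 41/2 ≈ 20.500)
L(P, R) = -396 - 1961*R
T = -14346 (T = -1062 - 648*41/2 = -1062 - 13284 = -14346)
L(72, 2069) + T = (-396 - 1961*2069) - 14346 = (-396 - 4057309) - 14346 = -4057705 - 14346 = -4072051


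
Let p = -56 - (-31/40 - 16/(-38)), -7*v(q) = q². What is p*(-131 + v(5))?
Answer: 19919061/2660 ≈ 7488.4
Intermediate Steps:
v(q) = -q²/7
p = -42291/760 (p = -56 - (-31*1/40 - 16*(-1/38)) = -56 - (-31/40 + 8/19) = -56 - 1*(-269/760) = -56 + 269/760 = -42291/760 ≈ -55.646)
p*(-131 + v(5)) = -42291*(-131 - ⅐*5²)/760 = -42291*(-131 - ⅐*25)/760 = -42291*(-131 - 25/7)/760 = -42291/760*(-942/7) = 19919061/2660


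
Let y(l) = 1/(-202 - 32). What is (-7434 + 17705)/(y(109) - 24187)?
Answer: -2403414/5659759 ≈ -0.42465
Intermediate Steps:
y(l) = -1/234 (y(l) = 1/(-234) = -1/234)
(-7434 + 17705)/(y(109) - 24187) = (-7434 + 17705)/(-1/234 - 24187) = 10271/(-5659759/234) = 10271*(-234/5659759) = -2403414/5659759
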